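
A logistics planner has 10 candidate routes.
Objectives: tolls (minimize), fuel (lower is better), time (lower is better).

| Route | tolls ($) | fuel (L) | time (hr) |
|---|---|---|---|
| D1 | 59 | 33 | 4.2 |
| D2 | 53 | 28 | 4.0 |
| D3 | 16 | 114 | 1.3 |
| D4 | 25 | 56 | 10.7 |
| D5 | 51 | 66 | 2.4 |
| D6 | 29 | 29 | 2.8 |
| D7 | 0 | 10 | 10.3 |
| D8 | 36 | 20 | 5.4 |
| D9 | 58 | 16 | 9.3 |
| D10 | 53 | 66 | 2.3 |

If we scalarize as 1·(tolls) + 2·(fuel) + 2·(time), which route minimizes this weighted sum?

D1: 1·59 + 2·33 + 2·4.2 = 133.4
D2: 1·53 + 2·28 + 2·4.0 = 117.0
D3: 1·16 + 2·114 + 2·1.3 = 246.6
D4: 1·25 + 2·56 + 2·10.7 = 158.4
D5: 1·51 + 2·66 + 2·2.4 = 187.8
D6: 1·29 + 2·29 + 2·2.8 = 92.6
D7: 1·0 + 2·10 + 2·10.3 = 40.6
D8: 1·36 + 2·20 + 2·5.4 = 86.8
D9: 1·58 + 2·16 + 2·9.3 = 108.6
D10: 1·53 + 2·66 + 2·2.3 = 189.6
Lowest: D7 at 40.6.

D7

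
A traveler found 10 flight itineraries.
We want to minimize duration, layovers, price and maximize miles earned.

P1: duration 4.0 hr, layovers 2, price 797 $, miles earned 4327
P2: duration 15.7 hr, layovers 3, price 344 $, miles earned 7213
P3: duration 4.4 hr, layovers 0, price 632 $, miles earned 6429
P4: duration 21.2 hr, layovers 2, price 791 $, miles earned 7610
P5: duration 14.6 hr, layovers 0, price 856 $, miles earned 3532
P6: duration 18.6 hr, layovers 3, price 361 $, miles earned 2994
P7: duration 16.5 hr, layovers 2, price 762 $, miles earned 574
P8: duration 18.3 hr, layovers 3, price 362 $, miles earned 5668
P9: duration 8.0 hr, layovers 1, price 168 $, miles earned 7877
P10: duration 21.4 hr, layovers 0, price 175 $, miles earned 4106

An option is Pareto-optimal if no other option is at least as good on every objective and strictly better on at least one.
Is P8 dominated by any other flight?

Yes

P2 vs P8: duration 15.7≤18.3, layovers 3≤3, price 344≤362, miles earned 7213≥5668 — P2 is at least as good on every objective and strictly better on at least one, so P2 dominates P8.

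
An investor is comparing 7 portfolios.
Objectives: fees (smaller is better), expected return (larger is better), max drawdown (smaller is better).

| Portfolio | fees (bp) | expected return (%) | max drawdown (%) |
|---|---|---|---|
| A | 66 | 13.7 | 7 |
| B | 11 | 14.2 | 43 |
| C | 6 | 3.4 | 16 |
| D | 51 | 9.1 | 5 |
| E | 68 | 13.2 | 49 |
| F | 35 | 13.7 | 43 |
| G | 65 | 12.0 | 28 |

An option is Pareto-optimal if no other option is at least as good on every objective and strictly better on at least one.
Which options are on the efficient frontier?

A, B, C, D, G

A: not dominated.
B: not dominated (best expected return).
C: not dominated (best fees).
D: not dominated (best max drawdown).
E: dominated by A (fees 66≤68, expected return 13.7≥13.2, max drawdown 7≤49).
F: dominated by B (fees 11≤35, expected return 14.2≥13.7, max drawdown 43≤43).
G: not dominated.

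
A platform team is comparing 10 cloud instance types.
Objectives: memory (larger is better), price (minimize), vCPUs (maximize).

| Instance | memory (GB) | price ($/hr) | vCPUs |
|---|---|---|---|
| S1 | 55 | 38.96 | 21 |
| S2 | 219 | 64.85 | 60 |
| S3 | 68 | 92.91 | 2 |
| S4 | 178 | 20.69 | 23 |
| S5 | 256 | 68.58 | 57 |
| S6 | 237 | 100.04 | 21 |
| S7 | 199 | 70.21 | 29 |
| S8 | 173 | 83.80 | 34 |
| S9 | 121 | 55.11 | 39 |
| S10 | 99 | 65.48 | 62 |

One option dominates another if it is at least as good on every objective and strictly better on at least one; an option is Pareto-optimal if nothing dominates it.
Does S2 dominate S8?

Yes

S2 vs S8: memory 219≥173, price 64.85≤83.80, vCPUs 60≥34 — S2 is at least as good on every objective with at least one strict improvement.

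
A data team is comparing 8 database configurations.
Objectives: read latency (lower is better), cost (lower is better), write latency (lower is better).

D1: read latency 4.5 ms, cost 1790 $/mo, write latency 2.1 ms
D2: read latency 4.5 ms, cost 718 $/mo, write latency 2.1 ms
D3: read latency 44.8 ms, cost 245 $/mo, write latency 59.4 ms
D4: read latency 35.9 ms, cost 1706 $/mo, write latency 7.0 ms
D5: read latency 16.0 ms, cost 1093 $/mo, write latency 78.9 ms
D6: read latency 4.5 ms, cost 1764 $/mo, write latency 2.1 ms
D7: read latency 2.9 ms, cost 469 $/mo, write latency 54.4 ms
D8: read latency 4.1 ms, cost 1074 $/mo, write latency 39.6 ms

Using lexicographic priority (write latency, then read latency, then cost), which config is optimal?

D2

First minimize write latency: best is 2.1, kept {D1, D2, D6}.
Then minimize read latency: best is 4.5, kept {D1, D2, D6}.
Then minimize cost: best is 718, kept {D2}.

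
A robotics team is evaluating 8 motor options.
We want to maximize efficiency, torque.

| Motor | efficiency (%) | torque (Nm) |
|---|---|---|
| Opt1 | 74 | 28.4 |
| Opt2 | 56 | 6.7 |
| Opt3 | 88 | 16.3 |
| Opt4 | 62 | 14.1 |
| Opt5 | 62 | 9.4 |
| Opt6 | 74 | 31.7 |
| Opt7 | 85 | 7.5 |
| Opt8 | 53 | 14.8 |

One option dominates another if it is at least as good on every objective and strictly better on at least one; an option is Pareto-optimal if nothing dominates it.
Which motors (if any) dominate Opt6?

none

Opt1: worse on torque (28.4 vs 31.7).
Opt2: worse on efficiency (56 vs 74).
Opt3: worse on torque (16.3 vs 31.7).
Opt4: worse on efficiency (62 vs 74).
Opt5: worse on efficiency (62 vs 74).
Opt7: worse on torque (7.5 vs 31.7).
Opt8: worse on efficiency (53 vs 74).
No option dominates Opt6.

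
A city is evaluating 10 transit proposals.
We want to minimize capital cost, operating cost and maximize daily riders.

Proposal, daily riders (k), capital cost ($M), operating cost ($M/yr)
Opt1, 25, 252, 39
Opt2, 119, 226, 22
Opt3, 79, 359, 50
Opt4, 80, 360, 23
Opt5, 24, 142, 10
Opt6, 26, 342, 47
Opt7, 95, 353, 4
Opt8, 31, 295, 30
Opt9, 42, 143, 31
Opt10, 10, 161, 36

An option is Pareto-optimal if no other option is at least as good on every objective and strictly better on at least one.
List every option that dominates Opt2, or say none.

Opt1: worse on daily riders (25 vs 119).
Opt3: worse on daily riders (79 vs 119).
Opt4: worse on daily riders (80 vs 119).
Opt5: worse on daily riders (24 vs 119).
Opt6: worse on daily riders (26 vs 119).
Opt7: worse on daily riders (95 vs 119).
Opt8: worse on daily riders (31 vs 119).
Opt9: worse on daily riders (42 vs 119).
Opt10: worse on daily riders (10 vs 119).
No option dominates Opt2.

none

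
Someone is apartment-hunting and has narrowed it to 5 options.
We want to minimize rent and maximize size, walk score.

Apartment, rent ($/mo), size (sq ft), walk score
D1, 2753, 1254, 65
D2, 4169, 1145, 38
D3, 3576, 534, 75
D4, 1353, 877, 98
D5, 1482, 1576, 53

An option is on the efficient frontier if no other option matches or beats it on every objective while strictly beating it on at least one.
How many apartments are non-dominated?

3

D1: not dominated.
D2: dominated by D1 (rent 2753≤4169, size 1254≥1145, walk score 65≥38).
D3: dominated by D4 (rent 1353≤3576, size 877≥534, walk score 98≥75).
D4: not dominated (best rent).
D5: not dominated (best size).
Pareto-optimal: D1, D4, D5 → 3.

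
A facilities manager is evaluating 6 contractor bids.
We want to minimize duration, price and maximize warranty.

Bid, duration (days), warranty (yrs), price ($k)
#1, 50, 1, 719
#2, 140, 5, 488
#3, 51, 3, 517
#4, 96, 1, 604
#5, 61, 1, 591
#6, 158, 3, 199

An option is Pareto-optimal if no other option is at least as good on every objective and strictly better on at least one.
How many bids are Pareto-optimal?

4

#1: not dominated (best duration).
#2: not dominated (best warranty).
#3: not dominated.
#4: dominated by #3 (duration 51≤96, warranty 3≥1, price 517≤604).
#5: dominated by #3 (duration 51≤61, warranty 3≥1, price 517≤591).
#6: not dominated (best price).
Pareto-optimal: #1, #2, #3, #6 → 4.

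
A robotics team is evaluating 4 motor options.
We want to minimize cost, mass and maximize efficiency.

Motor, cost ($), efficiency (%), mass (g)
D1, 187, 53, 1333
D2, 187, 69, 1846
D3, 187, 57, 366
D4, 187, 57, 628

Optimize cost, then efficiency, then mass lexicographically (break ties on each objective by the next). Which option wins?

First minimize cost: best is 187, kept {D1, D2, D3, D4}.
Then maximize efficiency: best is 69, kept {D2}.

D2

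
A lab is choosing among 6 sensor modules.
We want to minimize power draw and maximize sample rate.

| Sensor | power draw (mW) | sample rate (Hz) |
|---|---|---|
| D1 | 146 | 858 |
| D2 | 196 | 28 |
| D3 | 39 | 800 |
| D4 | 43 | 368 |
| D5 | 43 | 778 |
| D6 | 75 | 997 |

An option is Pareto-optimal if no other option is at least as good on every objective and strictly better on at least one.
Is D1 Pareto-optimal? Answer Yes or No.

No

D6 vs D1: power draw 75≤146, sample rate 997≥858 — D6 is at least as good on every objective and strictly better on at least one, so D6 dominates D1.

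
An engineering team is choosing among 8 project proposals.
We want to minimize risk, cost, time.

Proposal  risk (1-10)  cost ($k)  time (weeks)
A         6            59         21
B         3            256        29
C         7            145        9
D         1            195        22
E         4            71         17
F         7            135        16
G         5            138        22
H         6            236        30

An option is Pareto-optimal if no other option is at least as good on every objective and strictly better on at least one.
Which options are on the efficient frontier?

A, C, D, E, F

A: not dominated (best cost).
B: dominated by D (risk 1≤3, cost 195≤256, time 22≤29).
C: not dominated (best time).
D: not dominated (best risk).
E: not dominated.
F: not dominated.
G: dominated by E (risk 4≤5, cost 71≤138, time 17≤22).
H: dominated by A (risk 6≤6, cost 59≤236, time 21≤30).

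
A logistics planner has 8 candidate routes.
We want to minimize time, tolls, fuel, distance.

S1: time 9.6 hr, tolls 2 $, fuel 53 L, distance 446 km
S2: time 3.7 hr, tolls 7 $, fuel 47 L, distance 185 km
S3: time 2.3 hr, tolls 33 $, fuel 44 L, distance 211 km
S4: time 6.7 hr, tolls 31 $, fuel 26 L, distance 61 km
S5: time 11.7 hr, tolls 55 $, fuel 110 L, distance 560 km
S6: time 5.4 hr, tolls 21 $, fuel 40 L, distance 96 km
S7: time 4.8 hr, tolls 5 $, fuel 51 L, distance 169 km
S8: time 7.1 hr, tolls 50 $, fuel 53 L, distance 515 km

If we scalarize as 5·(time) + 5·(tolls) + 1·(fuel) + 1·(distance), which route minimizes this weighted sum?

S1: 5·9.6 + 5·2 + 1·53 + 1·446 = 557.0
S2: 5·3.7 + 5·7 + 1·47 + 1·185 = 285.5
S3: 5·2.3 + 5·33 + 1·44 + 1·211 = 431.5
S4: 5·6.7 + 5·31 + 1·26 + 1·61 = 275.5
S5: 5·11.7 + 5·55 + 1·110 + 1·560 = 1003.5
S6: 5·5.4 + 5·21 + 1·40 + 1·96 = 268.0
S7: 5·4.8 + 5·5 + 1·51 + 1·169 = 269.0
S8: 5·7.1 + 5·50 + 1·53 + 1·515 = 853.5
Lowest: S6 at 268.0.

S6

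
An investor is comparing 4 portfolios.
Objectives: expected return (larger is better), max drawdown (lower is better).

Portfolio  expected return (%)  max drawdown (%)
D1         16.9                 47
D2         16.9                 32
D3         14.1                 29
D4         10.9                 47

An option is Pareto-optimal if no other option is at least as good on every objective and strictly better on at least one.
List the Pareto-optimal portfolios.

D2, D3

D1: dominated by D2 (expected return 16.9≥16.9, max drawdown 32≤47).
D2: not dominated.
D3: not dominated (best max drawdown).
D4: dominated by D1 (expected return 16.9≥10.9, max drawdown 47≤47).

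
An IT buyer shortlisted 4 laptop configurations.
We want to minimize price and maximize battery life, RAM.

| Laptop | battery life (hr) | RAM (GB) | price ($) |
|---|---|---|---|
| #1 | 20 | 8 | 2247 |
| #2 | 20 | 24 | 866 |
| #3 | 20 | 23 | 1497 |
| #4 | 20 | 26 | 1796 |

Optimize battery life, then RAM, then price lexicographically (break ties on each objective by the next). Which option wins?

#4

First maximize battery life: best is 20, kept {#1, #2, #3, #4}.
Then maximize RAM: best is 26, kept {#4}.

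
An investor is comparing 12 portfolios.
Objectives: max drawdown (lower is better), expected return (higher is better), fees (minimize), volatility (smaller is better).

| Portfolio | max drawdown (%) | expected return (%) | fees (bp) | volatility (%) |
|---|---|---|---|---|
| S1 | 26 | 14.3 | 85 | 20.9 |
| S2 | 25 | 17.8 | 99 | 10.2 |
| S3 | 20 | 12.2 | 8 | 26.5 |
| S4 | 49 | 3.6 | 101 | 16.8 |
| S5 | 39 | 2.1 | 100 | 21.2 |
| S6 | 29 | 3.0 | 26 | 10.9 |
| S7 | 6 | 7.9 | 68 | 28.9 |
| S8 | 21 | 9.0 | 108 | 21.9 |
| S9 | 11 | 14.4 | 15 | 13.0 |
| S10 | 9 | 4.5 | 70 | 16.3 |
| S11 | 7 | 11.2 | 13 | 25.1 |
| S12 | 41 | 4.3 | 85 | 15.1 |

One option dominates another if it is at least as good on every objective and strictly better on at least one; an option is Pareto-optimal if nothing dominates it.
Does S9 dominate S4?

S9 vs S4: max drawdown 11≤49, expected return 14.4≥3.6, fees 15≤101, volatility 13.0≤16.8 — S9 is at least as good on every objective with at least one strict improvement.

Yes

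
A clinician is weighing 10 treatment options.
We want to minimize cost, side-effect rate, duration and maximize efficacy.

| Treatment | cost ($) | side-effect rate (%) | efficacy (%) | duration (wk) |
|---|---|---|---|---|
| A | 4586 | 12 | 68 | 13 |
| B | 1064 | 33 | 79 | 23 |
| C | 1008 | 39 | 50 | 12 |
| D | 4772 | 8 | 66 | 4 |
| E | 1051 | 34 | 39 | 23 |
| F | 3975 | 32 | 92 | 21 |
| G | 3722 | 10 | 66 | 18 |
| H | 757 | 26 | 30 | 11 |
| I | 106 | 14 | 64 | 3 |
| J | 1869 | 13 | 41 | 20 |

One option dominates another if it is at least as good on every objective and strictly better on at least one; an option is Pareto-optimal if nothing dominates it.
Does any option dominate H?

Yes

I vs H: cost 106≤757, side-effect rate 14≤26, efficacy 64≥30, duration 3≤11 — I is at least as good on every objective and strictly better on at least one, so I dominates H.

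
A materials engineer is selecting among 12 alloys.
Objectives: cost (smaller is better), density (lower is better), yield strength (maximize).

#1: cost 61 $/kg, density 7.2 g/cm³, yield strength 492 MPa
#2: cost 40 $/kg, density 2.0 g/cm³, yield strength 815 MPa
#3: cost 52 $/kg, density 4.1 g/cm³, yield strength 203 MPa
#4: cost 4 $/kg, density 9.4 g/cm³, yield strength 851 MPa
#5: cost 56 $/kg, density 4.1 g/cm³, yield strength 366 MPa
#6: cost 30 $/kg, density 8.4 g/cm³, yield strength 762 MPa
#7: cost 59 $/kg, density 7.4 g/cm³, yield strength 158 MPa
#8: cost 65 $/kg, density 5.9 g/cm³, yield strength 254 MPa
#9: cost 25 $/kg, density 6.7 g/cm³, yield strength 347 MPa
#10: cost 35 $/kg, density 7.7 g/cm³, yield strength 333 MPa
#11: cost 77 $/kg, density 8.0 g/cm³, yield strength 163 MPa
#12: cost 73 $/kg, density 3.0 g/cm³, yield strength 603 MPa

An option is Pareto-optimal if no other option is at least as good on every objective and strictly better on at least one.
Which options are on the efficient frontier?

#1: dominated by #2 (cost 40≤61, density 2.0≤7.2, yield strength 815≥492).
#2: not dominated (best density).
#3: dominated by #2 (cost 40≤52, density 2.0≤4.1, yield strength 815≥203).
#4: not dominated (best cost).
#5: dominated by #2 (cost 40≤56, density 2.0≤4.1, yield strength 815≥366).
#6: not dominated.
#7: dominated by #2 (cost 40≤59, density 2.0≤7.4, yield strength 815≥158).
#8: dominated by #2 (cost 40≤65, density 2.0≤5.9, yield strength 815≥254).
#9: not dominated.
#10: dominated by #9 (cost 25≤35, density 6.7≤7.7, yield strength 347≥333).
#11: dominated by #1 (cost 61≤77, density 7.2≤8.0, yield strength 492≥163).
#12: dominated by #2 (cost 40≤73, density 2.0≤3.0, yield strength 815≥603).

#2, #4, #6, #9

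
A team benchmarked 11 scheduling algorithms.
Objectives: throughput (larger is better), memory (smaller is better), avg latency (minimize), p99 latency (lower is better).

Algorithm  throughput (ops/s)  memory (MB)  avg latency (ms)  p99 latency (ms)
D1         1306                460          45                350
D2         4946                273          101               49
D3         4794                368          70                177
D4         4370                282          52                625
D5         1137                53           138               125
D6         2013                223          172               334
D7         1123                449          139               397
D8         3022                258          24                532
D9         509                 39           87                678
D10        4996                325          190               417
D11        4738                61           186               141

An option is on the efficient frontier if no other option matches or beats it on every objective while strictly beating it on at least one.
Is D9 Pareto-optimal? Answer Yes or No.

Yes

D1: worse on memory (460 vs 39).
D2: worse on memory (273 vs 39).
D3: worse on memory (368 vs 39).
D4: worse on memory (282 vs 39).
D5: worse on memory (53 vs 39).
D6: worse on memory (223 vs 39).
D7: worse on memory (449 vs 39).
D8: worse on memory (258 vs 39).
D10: worse on memory (325 vs 39).
D11: worse on memory (61 vs 39).
No option is at least as good as D9 on every objective and strictly better on one.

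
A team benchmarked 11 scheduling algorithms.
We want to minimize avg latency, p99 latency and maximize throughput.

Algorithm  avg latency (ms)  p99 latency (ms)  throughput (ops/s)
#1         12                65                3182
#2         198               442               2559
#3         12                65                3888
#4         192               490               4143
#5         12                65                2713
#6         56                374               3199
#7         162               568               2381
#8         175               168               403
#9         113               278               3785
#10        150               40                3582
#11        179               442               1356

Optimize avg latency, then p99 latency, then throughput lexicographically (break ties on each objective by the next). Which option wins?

#3

First minimize avg latency: best is 12, kept {#1, #3, #5}.
Then minimize p99 latency: best is 65, kept {#1, #3, #5}.
Then maximize throughput: best is 3888, kept {#3}.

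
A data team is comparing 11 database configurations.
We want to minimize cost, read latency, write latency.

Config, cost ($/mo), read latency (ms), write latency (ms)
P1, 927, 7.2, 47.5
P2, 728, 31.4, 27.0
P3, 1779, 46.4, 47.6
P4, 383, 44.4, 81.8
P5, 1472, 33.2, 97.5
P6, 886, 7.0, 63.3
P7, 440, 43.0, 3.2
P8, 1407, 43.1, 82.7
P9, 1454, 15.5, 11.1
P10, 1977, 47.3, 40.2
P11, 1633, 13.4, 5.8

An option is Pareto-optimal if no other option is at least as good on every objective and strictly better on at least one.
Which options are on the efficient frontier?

P1, P2, P4, P6, P7, P9, P11

P1: not dominated.
P2: not dominated.
P3: dominated by P1 (cost 927≤1779, read latency 7.2≤46.4, write latency 47.5≤47.6).
P4: not dominated (best cost).
P5: dominated by P1 (cost 927≤1472, read latency 7.2≤33.2, write latency 47.5≤97.5).
P6: not dominated (best read latency).
P7: not dominated (best write latency).
P8: dominated by P1 (cost 927≤1407, read latency 7.2≤43.1, write latency 47.5≤82.7).
P9: not dominated.
P10: dominated by P2 (cost 728≤1977, read latency 31.4≤47.3, write latency 27.0≤40.2).
P11: not dominated.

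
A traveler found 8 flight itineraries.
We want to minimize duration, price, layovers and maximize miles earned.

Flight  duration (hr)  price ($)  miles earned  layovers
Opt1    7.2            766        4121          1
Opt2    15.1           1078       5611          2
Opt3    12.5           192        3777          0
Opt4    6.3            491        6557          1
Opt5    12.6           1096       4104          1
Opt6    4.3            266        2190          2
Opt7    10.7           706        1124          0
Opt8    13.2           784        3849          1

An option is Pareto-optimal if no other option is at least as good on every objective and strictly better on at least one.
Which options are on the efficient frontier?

Opt1: dominated by Opt4 (duration 6.3≤7.2, price 491≤766, miles earned 6557≥4121, layovers 1≤1).
Opt2: dominated by Opt4 (duration 6.3≤15.1, price 491≤1078, miles earned 6557≥5611, layovers 1≤2).
Opt3: not dominated (best price).
Opt4: not dominated (best miles earned).
Opt5: dominated by Opt1 (duration 7.2≤12.6, price 766≤1096, miles earned 4121≥4104, layovers 1≤1).
Opt6: not dominated (best duration).
Opt7: not dominated.
Opt8: dominated by Opt1 (duration 7.2≤13.2, price 766≤784, miles earned 4121≥3849, layovers 1≤1).

Opt3, Opt4, Opt6, Opt7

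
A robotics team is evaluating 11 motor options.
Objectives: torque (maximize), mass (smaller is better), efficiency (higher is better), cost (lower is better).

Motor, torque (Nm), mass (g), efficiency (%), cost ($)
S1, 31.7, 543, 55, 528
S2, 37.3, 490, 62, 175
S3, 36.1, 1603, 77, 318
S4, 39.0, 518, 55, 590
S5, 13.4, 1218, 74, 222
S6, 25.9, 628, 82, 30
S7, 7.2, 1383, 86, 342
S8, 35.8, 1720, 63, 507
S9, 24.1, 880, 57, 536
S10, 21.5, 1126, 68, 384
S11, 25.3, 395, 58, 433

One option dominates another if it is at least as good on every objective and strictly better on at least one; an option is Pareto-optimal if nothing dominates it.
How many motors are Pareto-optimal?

6

S1: dominated by S2 (torque 37.3≥31.7, mass 490≤543, efficiency 62≥55, cost 175≤528).
S2: not dominated.
S3: not dominated.
S4: not dominated (best torque).
S5: dominated by S6 (torque 25.9≥13.4, mass 628≤1218, efficiency 82≥74, cost 30≤222).
S6: not dominated (best cost).
S7: not dominated (best efficiency).
S8: dominated by S3 (torque 36.1≥35.8, mass 1603≤1720, efficiency 77≥63, cost 318≤507).
S9: dominated by S2 (torque 37.3≥24.1, mass 490≤880, efficiency 62≥57, cost 175≤536).
S10: dominated by S6 (torque 25.9≥21.5, mass 628≤1126, efficiency 82≥68, cost 30≤384).
S11: not dominated (best mass).
Pareto-optimal: S2, S3, S4, S6, S7, S11 → 6.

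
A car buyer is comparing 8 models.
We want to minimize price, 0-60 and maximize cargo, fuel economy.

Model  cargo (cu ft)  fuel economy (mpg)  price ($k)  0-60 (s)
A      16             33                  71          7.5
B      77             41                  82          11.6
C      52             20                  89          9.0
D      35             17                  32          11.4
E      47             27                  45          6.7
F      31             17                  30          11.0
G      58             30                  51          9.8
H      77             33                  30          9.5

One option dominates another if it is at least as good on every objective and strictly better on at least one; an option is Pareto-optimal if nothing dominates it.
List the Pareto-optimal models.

A: not dominated.
B: not dominated (best fuel economy).
C: not dominated.
D: dominated by H (cargo 77≥35, fuel economy 33≥17, price 30≤32, 0-60 9.5≤11.4).
E: not dominated (best 0-60).
F: dominated by H (cargo 77≥31, fuel economy 33≥17, price 30≤30, 0-60 9.5≤11.0).
G: dominated by H (cargo 77≥58, fuel economy 33≥30, price 30≤51, 0-60 9.5≤9.8).
H: not dominated.

A, B, C, E, H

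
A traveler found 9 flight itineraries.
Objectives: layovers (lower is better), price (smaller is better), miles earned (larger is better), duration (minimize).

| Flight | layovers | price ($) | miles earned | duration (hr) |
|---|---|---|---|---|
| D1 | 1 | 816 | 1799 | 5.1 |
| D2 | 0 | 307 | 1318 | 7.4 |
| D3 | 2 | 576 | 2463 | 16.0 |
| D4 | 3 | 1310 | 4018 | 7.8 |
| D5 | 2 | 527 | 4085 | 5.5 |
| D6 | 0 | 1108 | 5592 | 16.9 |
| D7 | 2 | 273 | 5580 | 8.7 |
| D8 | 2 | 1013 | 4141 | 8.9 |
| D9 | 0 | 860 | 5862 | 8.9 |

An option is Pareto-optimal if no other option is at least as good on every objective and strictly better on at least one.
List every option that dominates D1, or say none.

D2: worse on miles earned (1318 vs 1799).
D3: worse on layovers (2 vs 1).
D4: worse on layovers (3 vs 1).
D5: worse on layovers (2 vs 1).
D6: worse on price (1108 vs 816).
D7: worse on layovers (2 vs 1).
D8: worse on layovers (2 vs 1).
D9: worse on price (860 vs 816).
No option dominates D1.

none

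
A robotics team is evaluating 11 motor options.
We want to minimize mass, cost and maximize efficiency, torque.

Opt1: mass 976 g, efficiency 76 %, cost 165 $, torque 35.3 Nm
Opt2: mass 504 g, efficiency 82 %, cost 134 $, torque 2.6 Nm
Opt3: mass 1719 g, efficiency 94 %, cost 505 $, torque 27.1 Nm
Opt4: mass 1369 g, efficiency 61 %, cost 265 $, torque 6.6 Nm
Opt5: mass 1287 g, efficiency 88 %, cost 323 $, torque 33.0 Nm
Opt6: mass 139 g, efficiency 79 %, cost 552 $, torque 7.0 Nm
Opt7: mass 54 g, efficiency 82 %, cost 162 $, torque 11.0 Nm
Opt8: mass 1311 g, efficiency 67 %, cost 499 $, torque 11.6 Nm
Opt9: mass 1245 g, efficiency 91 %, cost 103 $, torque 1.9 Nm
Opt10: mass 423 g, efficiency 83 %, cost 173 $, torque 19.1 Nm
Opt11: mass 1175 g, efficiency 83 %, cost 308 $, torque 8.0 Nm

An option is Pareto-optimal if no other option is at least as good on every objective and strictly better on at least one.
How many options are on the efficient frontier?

7

Opt1: not dominated (best torque).
Opt2: not dominated.
Opt3: not dominated (best efficiency).
Opt4: dominated by Opt1 (mass 976≤1369, efficiency 76≥61, cost 165≤265, torque 35.3≥6.6).
Opt5: not dominated.
Opt6: dominated by Opt7 (mass 54≤139, efficiency 82≥79, cost 162≤552, torque 11.0≥7.0).
Opt7: not dominated (best mass).
Opt8: dominated by Opt1 (mass 976≤1311, efficiency 76≥67, cost 165≤499, torque 35.3≥11.6).
Opt9: not dominated (best cost).
Opt10: not dominated.
Opt11: dominated by Opt10 (mass 423≤1175, efficiency 83≥83, cost 173≤308, torque 19.1≥8.0).
Pareto-optimal: Opt1, Opt2, Opt3, Opt5, Opt7, Opt9, Opt10 → 7.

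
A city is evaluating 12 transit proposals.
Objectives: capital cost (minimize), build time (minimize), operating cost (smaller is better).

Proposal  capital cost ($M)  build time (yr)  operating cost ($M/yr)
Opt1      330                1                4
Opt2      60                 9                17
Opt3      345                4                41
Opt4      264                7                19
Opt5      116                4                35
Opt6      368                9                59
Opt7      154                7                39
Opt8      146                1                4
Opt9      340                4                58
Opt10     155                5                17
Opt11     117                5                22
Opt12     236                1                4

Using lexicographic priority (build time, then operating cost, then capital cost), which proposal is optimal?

First minimize build time: best is 1, kept {Opt1, Opt8, Opt12}.
Then minimize operating cost: best is 4, kept {Opt1, Opt8, Opt12}.
Then minimize capital cost: best is 146, kept {Opt8}.

Opt8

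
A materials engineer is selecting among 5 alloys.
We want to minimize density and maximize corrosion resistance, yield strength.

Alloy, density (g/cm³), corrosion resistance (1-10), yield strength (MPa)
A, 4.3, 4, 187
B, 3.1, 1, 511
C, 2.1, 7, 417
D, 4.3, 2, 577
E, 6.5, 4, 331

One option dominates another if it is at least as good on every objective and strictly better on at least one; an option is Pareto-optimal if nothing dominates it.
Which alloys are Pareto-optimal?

B, C, D

A: dominated by C (density 2.1≤4.3, corrosion resistance 7≥4, yield strength 417≥187).
B: not dominated.
C: not dominated (best density).
D: not dominated (best yield strength).
E: dominated by C (density 2.1≤6.5, corrosion resistance 7≥4, yield strength 417≥331).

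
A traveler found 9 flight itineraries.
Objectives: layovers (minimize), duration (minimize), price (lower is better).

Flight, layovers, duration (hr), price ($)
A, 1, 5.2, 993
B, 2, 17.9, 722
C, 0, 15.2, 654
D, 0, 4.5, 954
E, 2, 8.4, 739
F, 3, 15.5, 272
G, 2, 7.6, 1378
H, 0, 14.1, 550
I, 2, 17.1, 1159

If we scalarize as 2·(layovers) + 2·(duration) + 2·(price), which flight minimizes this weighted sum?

A: 2·1 + 2·5.2 + 2·993 = 1998.4
B: 2·2 + 2·17.9 + 2·722 = 1483.8
C: 2·0 + 2·15.2 + 2·654 = 1338.4
D: 2·0 + 2·4.5 + 2·954 = 1917.0
E: 2·2 + 2·8.4 + 2·739 = 1498.8
F: 2·3 + 2·15.5 + 2·272 = 581.0
G: 2·2 + 2·7.6 + 2·1378 = 2775.2
H: 2·0 + 2·14.1 + 2·550 = 1128.2
I: 2·2 + 2·17.1 + 2·1159 = 2356.2
Lowest: F at 581.0.

F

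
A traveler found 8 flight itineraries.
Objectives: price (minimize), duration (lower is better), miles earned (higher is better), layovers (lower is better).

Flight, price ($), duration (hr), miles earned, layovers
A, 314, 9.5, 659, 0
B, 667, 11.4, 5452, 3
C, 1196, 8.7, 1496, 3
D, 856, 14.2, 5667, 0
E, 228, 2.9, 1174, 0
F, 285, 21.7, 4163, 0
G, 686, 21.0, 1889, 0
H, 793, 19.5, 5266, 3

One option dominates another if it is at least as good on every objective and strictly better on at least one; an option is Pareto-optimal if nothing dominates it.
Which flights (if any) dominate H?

B: price 667≤793, duration 11.4≤19.5, miles earned 5452≥5266, layovers 3≤3 — dominates H.
Others (A, C, D, E, F, G) are each worse than H on at least one objective.

B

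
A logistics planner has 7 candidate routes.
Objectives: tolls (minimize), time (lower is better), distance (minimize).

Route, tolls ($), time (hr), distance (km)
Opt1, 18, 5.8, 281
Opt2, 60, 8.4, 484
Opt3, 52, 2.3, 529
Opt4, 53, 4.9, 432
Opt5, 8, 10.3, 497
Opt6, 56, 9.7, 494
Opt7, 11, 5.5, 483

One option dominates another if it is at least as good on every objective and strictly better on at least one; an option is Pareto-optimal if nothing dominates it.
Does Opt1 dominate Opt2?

Yes

Opt1 vs Opt2: tolls 18≤60, time 5.8≤8.4, distance 281≤484 — Opt1 is at least as good on every objective with at least one strict improvement.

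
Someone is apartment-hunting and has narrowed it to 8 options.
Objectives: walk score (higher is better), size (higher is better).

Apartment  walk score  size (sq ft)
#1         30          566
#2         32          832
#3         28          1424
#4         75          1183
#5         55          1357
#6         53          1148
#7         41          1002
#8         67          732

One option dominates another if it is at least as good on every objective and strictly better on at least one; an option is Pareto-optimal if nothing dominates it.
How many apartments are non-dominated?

#1: dominated by #2 (walk score 32≥30, size 832≥566).
#2: dominated by #4 (walk score 75≥32, size 1183≥832).
#3: not dominated (best size).
#4: not dominated (best walk score).
#5: not dominated.
#6: dominated by #4 (walk score 75≥53, size 1183≥1148).
#7: dominated by #4 (walk score 75≥41, size 1183≥1002).
#8: dominated by #4 (walk score 75≥67, size 1183≥732).
Pareto-optimal: #3, #4, #5 → 3.

3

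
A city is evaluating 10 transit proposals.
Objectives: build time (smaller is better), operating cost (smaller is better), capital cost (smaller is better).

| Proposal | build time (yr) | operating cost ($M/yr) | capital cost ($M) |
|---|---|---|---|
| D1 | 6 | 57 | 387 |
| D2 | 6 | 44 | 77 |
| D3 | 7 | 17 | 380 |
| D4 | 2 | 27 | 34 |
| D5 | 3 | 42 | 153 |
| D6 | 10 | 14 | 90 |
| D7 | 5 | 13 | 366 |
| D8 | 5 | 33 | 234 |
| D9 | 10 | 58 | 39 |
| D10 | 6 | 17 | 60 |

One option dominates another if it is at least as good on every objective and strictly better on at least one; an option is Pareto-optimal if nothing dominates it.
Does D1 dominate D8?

D1 vs D8: D1 is worse on build time (6 vs 5), so it does not dominate D8.

No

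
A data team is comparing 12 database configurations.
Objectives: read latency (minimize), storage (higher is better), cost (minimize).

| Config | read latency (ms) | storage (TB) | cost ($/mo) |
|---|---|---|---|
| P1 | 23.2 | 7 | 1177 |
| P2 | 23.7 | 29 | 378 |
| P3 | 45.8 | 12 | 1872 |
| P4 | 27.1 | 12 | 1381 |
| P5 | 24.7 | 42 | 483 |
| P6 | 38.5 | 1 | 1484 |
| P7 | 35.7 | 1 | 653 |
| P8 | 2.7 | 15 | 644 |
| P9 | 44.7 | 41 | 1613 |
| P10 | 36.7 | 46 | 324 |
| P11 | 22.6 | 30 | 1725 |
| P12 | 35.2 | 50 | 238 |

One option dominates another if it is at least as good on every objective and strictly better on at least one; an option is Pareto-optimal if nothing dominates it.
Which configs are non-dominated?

P1: dominated by P8 (read latency 2.7≤23.2, storage 15≥7, cost 644≤1177).
P2: not dominated.
P3: dominated by P2 (read latency 23.7≤45.8, storage 29≥12, cost 378≤1872).
P4: dominated by P2 (read latency 23.7≤27.1, storage 29≥12, cost 378≤1381).
P5: not dominated.
P6: dominated by P1 (read latency 23.2≤38.5, storage 7≥1, cost 1177≤1484).
P7: dominated by P2 (read latency 23.7≤35.7, storage 29≥1, cost 378≤653).
P8: not dominated (best read latency).
P9: dominated by P5 (read latency 24.7≤44.7, storage 42≥41, cost 483≤1613).
P10: dominated by P12 (read latency 35.2≤36.7, storage 50≥46, cost 238≤324).
P11: not dominated.
P12: not dominated (best storage).

P2, P5, P8, P11, P12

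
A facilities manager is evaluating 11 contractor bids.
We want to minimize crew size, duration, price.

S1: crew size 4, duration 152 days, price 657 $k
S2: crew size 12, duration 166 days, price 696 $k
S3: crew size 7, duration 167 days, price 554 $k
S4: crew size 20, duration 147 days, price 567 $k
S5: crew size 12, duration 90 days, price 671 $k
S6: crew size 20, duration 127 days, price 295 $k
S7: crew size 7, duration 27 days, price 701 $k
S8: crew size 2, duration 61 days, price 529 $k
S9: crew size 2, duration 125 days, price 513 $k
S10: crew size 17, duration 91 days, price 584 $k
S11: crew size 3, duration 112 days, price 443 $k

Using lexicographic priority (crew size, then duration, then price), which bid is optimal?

First minimize crew size: best is 2, kept {S8, S9}.
Then minimize duration: best is 61, kept {S8}.

S8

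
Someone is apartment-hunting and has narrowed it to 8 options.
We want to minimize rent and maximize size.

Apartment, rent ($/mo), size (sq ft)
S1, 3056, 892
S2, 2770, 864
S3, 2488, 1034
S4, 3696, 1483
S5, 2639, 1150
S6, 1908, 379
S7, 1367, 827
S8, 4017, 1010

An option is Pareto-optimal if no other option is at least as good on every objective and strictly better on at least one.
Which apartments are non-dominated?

S1: dominated by S3 (rent 2488≤3056, size 1034≥892).
S2: dominated by S3 (rent 2488≤2770, size 1034≥864).
S3: not dominated.
S4: not dominated (best size).
S5: not dominated.
S6: dominated by S7 (rent 1367≤1908, size 827≥379).
S7: not dominated (best rent).
S8: dominated by S3 (rent 2488≤4017, size 1034≥1010).

S3, S4, S5, S7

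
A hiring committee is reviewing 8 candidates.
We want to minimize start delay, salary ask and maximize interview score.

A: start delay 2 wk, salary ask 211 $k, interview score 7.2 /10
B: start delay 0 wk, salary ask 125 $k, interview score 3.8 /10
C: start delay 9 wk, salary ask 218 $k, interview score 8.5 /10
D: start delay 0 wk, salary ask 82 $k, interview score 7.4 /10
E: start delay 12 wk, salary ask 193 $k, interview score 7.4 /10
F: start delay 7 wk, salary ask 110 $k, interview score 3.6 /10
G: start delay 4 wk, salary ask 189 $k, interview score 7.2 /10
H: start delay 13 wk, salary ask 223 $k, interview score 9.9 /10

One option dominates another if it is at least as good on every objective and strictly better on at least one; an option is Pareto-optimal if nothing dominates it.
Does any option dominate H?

A: worse on interview score (7.2 vs 9.9).
B: worse on interview score (3.8 vs 9.9).
C: worse on interview score (8.5 vs 9.9).
D: worse on interview score (7.4 vs 9.9).
E: worse on interview score (7.4 vs 9.9).
F: worse on interview score (3.6 vs 9.9).
G: worse on interview score (7.2 vs 9.9).
No option is at least as good as H on every objective and strictly better on one.

No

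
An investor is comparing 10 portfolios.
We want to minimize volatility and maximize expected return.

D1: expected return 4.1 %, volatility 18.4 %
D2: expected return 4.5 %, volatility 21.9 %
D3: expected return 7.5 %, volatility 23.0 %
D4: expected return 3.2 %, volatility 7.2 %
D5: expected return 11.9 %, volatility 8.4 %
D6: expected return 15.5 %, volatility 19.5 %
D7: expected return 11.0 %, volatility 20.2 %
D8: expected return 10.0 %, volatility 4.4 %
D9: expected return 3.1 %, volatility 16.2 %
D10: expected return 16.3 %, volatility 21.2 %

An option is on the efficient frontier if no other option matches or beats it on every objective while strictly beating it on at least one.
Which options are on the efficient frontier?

D5, D6, D8, D10

D1: dominated by D5 (expected return 11.9≥4.1, volatility 8.4≤18.4).
D2: dominated by D5 (expected return 11.9≥4.5, volatility 8.4≤21.9).
D3: dominated by D5 (expected return 11.9≥7.5, volatility 8.4≤23.0).
D4: dominated by D8 (expected return 10.0≥3.2, volatility 4.4≤7.2).
D5: not dominated.
D6: not dominated.
D7: dominated by D5 (expected return 11.9≥11.0, volatility 8.4≤20.2).
D8: not dominated (best volatility).
D9: dominated by D4 (expected return 3.2≥3.1, volatility 7.2≤16.2).
D10: not dominated (best expected return).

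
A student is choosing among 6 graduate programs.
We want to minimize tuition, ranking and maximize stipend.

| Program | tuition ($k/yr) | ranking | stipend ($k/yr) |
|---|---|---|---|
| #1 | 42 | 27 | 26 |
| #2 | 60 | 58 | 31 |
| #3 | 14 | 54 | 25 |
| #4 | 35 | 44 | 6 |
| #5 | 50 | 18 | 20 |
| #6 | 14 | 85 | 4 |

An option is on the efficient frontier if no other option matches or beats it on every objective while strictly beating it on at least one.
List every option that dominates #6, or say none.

#3

#3: tuition 14≤14, ranking 54≤85, stipend 25≥4 — dominates #6.
Others (#1, #2, #4, #5) are each worse than #6 on at least one objective.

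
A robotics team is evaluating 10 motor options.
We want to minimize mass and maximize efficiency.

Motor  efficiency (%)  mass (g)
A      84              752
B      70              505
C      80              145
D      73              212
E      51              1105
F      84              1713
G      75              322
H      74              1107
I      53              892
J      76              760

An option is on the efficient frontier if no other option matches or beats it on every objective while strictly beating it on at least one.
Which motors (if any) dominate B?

C, D, G

C: efficiency 80≥70, mass 145≤505 — dominates B.
D: efficiency 73≥70, mass 212≤505 — dominates B.
G: efficiency 75≥70, mass 322≤505 — dominates B.
Others (A, E, F, H, I, J) are each worse than B on at least one objective.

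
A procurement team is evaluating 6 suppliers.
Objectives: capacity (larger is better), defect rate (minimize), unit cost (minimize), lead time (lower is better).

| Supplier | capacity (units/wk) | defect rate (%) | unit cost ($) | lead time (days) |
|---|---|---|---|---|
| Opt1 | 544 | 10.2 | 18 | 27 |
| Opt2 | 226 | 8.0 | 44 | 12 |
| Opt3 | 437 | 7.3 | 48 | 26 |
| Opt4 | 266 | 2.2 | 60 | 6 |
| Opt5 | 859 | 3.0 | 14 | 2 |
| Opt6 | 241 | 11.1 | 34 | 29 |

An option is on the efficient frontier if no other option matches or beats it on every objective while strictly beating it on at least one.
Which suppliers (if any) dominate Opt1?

Opt5: capacity 859≥544, defect rate 3.0≤10.2, unit cost 14≤18, lead time 2≤27 — dominates Opt1.
Others (Opt2, Opt3, Opt4, Opt6) are each worse than Opt1 on at least one objective.

Opt5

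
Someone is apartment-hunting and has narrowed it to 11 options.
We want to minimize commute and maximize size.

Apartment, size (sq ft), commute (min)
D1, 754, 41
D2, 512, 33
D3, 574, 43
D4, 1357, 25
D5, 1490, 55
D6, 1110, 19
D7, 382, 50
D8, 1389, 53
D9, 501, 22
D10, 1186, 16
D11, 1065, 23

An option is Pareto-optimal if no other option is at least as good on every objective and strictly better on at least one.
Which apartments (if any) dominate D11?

D6: size 1110≥1065, commute 19≤23 — dominates D11.
D10: size 1186≥1065, commute 16≤23 — dominates D11.
Others (D1, D2, D3, D4, D5, D7, D8, D9) are each worse than D11 on at least one objective.

D6, D10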